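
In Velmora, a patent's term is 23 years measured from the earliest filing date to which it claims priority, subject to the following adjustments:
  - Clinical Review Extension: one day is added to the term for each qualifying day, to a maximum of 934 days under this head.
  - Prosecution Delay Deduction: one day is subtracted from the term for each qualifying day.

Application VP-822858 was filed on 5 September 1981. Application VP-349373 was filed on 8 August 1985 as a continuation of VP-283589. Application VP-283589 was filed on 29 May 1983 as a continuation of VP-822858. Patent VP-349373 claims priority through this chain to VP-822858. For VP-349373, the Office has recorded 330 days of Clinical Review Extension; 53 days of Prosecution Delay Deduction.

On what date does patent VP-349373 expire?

Earliest priority filing: 5 September 1981.
Base term: 5 September 1981 + 23 years → 5 September 2004.
Clinical Review Extension: 330 days (within the 934-day cap) → +330 days → 1 August 2005.
Prosecution Delay Deduction: −53 days → 9 June 2005.

2005-06-09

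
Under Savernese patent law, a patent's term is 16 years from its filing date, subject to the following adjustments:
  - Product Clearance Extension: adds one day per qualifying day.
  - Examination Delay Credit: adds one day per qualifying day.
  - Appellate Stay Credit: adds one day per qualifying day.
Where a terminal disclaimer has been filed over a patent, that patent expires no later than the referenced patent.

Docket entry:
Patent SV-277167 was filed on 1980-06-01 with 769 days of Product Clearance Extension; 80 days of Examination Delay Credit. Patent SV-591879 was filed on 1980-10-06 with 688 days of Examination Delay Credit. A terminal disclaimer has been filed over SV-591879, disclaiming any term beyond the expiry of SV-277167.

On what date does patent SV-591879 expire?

August 25, 1998

Natural term of SV-591879:
  Base: filing + 16 years → 6 October 1996.
  Examination Delay Credit: +688 days → 25 August 1998.
Expiry of referenced patent SV-277167:
  Base: filing + 16 years → 1 June 1996.
  Product Clearance Extension: +769 days → 10 July 1998.
  Examination Delay Credit: +80 days → 28 September 1998.
Terminal disclaimer: SV-591879 expires on the earlier of 25 August 1998 and 28 September 1998.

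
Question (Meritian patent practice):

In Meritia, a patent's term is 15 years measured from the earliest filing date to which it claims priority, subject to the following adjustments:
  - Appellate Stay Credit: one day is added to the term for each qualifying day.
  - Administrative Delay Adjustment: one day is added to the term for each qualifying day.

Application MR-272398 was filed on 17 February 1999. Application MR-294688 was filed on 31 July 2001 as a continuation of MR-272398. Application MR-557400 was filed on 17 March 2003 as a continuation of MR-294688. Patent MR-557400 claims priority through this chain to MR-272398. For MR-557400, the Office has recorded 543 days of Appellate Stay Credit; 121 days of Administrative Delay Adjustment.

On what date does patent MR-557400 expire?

December 13, 2015

Earliest priority filing: 17 February 1999.
Base term: 17 February 1999 + 15 years → 17 February 2014.
Appellate Stay Credit: +543 days → 14 August 2015.
Administrative Delay Adjustment: +121 days → 13 December 2015.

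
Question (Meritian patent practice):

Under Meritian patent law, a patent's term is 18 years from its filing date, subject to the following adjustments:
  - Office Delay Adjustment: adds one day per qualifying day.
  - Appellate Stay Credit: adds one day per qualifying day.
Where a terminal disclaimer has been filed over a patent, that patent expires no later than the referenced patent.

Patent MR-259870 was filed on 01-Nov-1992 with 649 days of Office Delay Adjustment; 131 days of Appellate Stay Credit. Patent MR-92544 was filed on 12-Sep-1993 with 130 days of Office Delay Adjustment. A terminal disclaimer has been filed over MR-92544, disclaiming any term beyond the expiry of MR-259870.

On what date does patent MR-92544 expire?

Natural term of MR-92544:
  Base: filing + 18 years → 12 September 2011.
  Office Delay Adjustment: +130 days → 20 January 2012.
Expiry of referenced patent MR-259870:
  Base: filing + 18 years → 1 November 2010.
  Office Delay Adjustment: +649 days → 11 August 2012.
  Appellate Stay Credit: +131 days → 20 December 2012.
Terminal disclaimer: MR-92544 expires on the earlier of 20 January 2012 and 20 December 2012.

January 20, 2012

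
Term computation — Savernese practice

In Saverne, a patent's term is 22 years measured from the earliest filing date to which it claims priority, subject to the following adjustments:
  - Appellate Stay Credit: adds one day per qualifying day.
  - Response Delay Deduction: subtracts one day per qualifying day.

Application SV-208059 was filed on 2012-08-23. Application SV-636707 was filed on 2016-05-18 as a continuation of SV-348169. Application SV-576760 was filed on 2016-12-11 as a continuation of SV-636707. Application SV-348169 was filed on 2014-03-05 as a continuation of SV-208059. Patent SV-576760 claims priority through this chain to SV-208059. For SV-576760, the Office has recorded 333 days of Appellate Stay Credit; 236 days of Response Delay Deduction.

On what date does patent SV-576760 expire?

November 28, 2034

Earliest priority filing: 23 August 2012.
Base term: 23 August 2012 + 22 years → 23 August 2034.
Appellate Stay Credit: +333 days → 22 July 2035.
Response Delay Deduction: −236 days → 28 November 2034.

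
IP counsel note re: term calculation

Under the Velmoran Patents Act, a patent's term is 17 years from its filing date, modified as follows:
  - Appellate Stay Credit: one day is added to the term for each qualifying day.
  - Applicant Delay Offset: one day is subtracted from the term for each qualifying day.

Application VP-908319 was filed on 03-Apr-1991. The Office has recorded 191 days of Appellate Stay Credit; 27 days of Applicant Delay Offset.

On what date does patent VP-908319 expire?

September 14, 2008

Base term: filing date + 17 years → 3 April 2008.
Appellate Stay Credit: +191 days → 11 October 2008.
Applicant Delay Offset: −27 days → 14 September 2008.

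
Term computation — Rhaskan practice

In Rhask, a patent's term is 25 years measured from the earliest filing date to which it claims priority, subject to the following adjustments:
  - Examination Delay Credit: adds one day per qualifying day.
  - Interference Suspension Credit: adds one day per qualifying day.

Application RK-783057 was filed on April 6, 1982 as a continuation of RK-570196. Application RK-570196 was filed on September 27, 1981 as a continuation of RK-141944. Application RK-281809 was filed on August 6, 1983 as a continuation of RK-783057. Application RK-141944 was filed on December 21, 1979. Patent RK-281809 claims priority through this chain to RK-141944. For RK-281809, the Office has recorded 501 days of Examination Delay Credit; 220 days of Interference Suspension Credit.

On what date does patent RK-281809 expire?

December 12, 2006

Earliest priority filing: 21 December 1979.
Base term: 21 December 1979 + 25 years → 21 December 2004.
Examination Delay Credit: +501 days → 6 May 2006.
Interference Suspension Credit: +220 days → 12 December 2006.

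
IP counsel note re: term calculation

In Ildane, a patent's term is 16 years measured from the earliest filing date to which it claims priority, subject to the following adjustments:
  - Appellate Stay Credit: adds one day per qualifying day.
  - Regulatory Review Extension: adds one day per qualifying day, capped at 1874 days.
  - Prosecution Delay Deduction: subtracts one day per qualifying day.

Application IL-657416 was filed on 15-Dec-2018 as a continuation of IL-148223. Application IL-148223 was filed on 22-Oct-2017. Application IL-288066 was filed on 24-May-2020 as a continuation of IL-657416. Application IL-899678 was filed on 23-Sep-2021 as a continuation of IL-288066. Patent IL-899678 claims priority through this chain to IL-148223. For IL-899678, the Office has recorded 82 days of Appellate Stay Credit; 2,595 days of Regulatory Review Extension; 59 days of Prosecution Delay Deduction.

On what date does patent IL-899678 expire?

Earliest priority filing: 22 October 2017.
Base term: 22 October 2017 + 16 years → 22 October 2033.
Appellate Stay Credit: +82 days → 12 January 2034.
Regulatory Review Extension: 2595 days claimed exceeds the 1874-day cap, so +1874 days → 1 March 2039.
Prosecution Delay Deduction: −59 days → 1 January 2039.

2039-01-01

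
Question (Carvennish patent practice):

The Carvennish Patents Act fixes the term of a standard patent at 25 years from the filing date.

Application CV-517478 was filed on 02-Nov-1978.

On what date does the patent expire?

Filing date + 25 years → 2 November 2003.

2003-11-02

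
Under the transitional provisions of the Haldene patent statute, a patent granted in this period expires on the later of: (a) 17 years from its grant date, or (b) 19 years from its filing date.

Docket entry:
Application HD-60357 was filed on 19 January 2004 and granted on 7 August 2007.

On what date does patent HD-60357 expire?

(a) grant + 17 years → 7 August 2024.
(b) filing + 19 years → 19 January 2023.
Later of the two: 7 August 2024.

2024-08-07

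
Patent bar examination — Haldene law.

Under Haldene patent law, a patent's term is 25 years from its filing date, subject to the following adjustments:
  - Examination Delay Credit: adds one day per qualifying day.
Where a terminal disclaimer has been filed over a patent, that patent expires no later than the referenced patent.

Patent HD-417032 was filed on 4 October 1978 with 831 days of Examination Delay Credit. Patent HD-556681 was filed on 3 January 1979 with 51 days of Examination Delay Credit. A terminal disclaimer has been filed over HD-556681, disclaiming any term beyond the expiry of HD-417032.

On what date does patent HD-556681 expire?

February 23, 2004

Natural term of HD-556681:
  Base: filing + 25 years → 3 January 2004.
  Examination Delay Credit: +51 days → 23 February 2004.
Expiry of referenced patent HD-417032:
  Base: filing + 25 years → 4 October 2003.
  Examination Delay Credit: +831 days → 12 January 2006.
Terminal disclaimer: HD-556681 expires on the earlier of 23 February 2004 and 12 January 2006.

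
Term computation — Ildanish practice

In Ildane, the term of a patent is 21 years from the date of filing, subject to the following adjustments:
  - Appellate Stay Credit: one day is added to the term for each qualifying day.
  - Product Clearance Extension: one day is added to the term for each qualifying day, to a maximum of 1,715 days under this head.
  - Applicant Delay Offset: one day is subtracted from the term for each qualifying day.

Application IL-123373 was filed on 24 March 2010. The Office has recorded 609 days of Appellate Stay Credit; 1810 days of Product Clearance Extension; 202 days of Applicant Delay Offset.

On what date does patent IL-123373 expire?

2037-01-13

Base term: filing date + 21 years → 24 March 2031.
Appellate Stay Credit: +609 days → 22 November 2032.
Product Clearance Extension: 1810 days claimed exceeds the 1715-day cap, so +1715 days → 3 August 2037.
Applicant Delay Offset: −202 days → 13 January 2037.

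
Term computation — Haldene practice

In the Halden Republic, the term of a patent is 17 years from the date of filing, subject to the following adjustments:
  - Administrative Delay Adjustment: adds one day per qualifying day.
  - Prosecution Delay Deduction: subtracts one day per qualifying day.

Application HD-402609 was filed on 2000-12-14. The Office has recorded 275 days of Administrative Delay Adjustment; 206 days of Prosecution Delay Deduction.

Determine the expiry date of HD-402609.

Base term: filing date + 17 years → 14 December 2017.
Administrative Delay Adjustment: +275 days → 15 September 2018.
Prosecution Delay Deduction: −206 days → 21 February 2018.

February 21, 2018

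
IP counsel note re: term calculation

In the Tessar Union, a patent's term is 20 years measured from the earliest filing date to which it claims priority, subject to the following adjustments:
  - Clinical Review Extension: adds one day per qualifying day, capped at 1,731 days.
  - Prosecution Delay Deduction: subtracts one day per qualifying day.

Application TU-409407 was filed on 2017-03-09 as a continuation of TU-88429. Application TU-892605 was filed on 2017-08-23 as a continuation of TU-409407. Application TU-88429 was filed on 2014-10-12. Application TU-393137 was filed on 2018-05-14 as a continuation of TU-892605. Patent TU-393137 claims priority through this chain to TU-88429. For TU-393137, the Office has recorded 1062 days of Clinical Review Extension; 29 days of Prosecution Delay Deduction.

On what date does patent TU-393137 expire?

2037-08-10

Earliest priority filing: 12 October 2014.
Base term: 12 October 2014 + 20 years → 12 October 2034.
Clinical Review Extension: 1062 days (within the 1731-day cap) → +1062 days → 8 September 2037.
Prosecution Delay Deduction: −29 days → 10 August 2037.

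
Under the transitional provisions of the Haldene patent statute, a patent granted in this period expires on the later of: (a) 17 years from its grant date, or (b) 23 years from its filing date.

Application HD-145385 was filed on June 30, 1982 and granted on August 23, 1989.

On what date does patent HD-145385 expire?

(a) grant + 17 years → 23 August 2006.
(b) filing + 23 years → 30 June 2005.
Later of the two: 23 August 2006.

August 23, 2006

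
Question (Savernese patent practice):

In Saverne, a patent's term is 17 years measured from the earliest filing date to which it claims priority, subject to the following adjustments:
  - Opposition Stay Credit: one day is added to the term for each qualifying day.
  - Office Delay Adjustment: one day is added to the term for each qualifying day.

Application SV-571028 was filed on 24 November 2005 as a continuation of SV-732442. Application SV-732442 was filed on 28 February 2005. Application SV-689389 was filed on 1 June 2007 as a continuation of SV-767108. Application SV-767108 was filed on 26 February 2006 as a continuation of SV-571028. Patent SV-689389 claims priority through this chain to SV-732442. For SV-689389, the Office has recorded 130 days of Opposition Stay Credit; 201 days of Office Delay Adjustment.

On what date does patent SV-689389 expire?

January 25, 2023

Earliest priority filing: 28 February 2005.
Base term: 28 February 2005 + 17 years → 28 February 2022.
Opposition Stay Credit: +130 days → 8 July 2022.
Office Delay Adjustment: +201 days → 25 January 2023.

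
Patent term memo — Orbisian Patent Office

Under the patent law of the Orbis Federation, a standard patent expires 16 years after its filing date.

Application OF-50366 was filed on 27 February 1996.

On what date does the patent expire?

2012-02-27

Filing date + 16 years → 27 February 2012.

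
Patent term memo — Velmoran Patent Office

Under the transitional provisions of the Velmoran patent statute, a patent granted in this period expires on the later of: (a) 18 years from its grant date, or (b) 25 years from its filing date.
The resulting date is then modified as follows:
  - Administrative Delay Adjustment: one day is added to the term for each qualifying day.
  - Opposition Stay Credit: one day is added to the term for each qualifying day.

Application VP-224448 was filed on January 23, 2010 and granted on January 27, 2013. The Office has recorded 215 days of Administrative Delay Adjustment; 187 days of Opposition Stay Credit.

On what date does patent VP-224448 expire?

February 29, 2036

(a) grant + 18 years → 27 January 2031.
(b) filing + 25 years → 23 January 2035.
Later of the two: 23 January 2035.
Administrative Delay Adjustment: +215 days → 26 August 2035.
Opposition Stay Credit: +187 days → 29 February 2036.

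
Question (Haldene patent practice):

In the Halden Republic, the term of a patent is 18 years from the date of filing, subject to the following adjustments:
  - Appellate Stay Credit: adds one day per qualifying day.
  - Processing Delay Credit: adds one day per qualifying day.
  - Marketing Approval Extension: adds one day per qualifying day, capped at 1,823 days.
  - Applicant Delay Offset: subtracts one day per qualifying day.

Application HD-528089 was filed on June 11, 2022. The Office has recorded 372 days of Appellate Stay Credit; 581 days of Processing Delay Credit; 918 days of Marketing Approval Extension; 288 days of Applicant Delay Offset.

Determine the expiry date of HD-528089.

Base term: filing date + 18 years → 11 June 2040.
Appellate Stay Credit: +372 days → 18 June 2041.
Processing Delay Credit: +581 days → 20 January 2043.
Marketing Approval Extension: 918 days (within the 1823-day cap) → +918 days → 26 July 2045.
Applicant Delay Offset: −288 days → 11 October 2044.

October 11, 2044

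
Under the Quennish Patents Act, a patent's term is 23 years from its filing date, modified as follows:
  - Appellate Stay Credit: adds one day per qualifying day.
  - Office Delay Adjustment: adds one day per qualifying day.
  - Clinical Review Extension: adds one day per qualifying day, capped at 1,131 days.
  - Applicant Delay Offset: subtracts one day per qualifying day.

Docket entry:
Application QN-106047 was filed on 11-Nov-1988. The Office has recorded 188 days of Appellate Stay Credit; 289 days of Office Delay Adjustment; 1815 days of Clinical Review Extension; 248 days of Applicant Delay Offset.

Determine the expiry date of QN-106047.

Base term: filing date + 23 years → 11 November 2011.
Appellate Stay Credit: +188 days → 17 May 2012.
Office Delay Adjustment: +289 days → 2 March 2013.
Clinical Review Extension: 1815 days claimed exceeds the 1131-day cap, so +1131 days → 6 April 2016.
Applicant Delay Offset: −248 days → 2 August 2015.

August 2, 2015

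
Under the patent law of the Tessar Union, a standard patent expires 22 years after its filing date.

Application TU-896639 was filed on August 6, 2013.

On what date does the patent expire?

Filing date + 22 years → 6 August 2035.

August 6, 2035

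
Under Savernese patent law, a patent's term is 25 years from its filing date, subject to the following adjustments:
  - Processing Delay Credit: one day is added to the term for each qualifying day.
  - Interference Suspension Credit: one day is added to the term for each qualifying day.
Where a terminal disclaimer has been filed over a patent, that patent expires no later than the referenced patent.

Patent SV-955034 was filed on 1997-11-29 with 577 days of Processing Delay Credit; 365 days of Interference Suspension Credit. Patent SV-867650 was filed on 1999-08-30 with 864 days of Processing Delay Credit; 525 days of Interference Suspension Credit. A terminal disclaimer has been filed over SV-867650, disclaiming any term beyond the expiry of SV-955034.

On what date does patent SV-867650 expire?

June 28, 2025

Natural term of SV-867650:
  Base: filing + 25 years → 30 August 2024.
  Processing Delay Credit: +864 days → 11 January 2027.
  Interference Suspension Credit: +525 days → 19 June 2028.
Expiry of referenced patent SV-955034:
  Base: filing + 25 years → 29 November 2022.
  Processing Delay Credit: +577 days → 28 June 2024.
  Interference Suspension Credit: +365 days → 28 June 2025.
Terminal disclaimer: SV-867650 expires on the earlier of 19 June 2028 and 28 June 2025.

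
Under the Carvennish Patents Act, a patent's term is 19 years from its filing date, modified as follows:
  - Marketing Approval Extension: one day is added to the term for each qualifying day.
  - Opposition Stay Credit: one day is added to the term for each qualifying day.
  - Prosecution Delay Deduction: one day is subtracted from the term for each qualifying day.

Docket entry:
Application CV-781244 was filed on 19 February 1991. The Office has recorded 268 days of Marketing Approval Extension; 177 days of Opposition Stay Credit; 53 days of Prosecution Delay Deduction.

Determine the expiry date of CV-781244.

March 18, 2011

Base term: filing date + 19 years → 19 February 2010.
Marketing Approval Extension: +268 days → 14 November 2010.
Opposition Stay Credit: +177 days → 10 May 2011.
Prosecution Delay Deduction: −53 days → 18 March 2011.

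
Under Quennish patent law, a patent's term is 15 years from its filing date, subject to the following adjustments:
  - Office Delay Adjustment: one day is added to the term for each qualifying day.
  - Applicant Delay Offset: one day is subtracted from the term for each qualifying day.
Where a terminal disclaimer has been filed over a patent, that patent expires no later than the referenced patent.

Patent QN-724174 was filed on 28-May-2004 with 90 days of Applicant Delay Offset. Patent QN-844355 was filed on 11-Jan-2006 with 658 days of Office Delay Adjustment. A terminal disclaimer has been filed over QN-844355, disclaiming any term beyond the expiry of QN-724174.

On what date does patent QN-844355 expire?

2019-02-27

Natural term of QN-844355:
  Base: filing + 15 years → 11 January 2021.
  Office Delay Adjustment: +658 days → 31 October 2022.
Expiry of referenced patent QN-724174:
  Base: filing + 15 years → 28 May 2019.
  Applicant Delay Offset: −90 days → 27 February 2019.
Terminal disclaimer: QN-844355 expires on the earlier of 31 October 2022 and 27 February 2019.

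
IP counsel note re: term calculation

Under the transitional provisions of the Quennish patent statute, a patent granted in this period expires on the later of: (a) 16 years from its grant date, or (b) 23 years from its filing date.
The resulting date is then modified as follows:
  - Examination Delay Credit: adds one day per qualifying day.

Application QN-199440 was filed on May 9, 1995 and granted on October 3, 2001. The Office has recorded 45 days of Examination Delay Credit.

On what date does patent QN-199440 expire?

June 23, 2018

(a) grant + 16 years → 3 October 2017.
(b) filing + 23 years → 9 May 2018.
Later of the two: 9 May 2018.
Examination Delay Credit: +45 days → 23 June 2018.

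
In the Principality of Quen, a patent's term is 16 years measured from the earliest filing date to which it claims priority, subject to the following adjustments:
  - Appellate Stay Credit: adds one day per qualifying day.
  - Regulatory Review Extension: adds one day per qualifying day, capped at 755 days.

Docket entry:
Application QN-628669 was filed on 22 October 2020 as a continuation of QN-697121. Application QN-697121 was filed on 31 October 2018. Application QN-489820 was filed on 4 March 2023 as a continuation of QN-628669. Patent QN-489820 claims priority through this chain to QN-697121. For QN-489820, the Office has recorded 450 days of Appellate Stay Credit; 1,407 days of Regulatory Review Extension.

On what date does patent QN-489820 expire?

February 17, 2038

Earliest priority filing: 31 October 2018.
Base term: 31 October 2018 + 16 years → 31 October 2034.
Appellate Stay Credit: +450 days → 24 January 2036.
Regulatory Review Extension: 1407 days claimed exceeds the 755-day cap, so +755 days → 17 February 2038.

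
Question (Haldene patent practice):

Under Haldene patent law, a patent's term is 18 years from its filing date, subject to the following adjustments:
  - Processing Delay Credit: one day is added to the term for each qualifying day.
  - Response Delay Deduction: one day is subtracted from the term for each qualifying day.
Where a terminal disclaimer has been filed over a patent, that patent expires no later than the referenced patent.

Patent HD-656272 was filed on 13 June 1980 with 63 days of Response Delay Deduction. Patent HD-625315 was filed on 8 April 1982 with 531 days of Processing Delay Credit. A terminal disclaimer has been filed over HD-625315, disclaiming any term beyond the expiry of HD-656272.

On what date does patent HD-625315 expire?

1998-04-11

Natural term of HD-625315:
  Base: filing + 18 years → 8 April 2000.
  Processing Delay Credit: +531 days → 21 September 2001.
Expiry of referenced patent HD-656272:
  Base: filing + 18 years → 13 June 1998.
  Response Delay Deduction: −63 days → 11 April 1998.
Terminal disclaimer: HD-625315 expires on the earlier of 21 September 2001 and 11 April 1998.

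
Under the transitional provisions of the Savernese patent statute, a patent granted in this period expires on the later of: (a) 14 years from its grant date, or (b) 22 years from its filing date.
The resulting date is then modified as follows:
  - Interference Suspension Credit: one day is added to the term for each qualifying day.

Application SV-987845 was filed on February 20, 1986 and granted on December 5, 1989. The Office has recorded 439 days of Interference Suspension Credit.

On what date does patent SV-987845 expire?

2009-05-04

(a) grant + 14 years → 5 December 2003.
(b) filing + 22 years → 20 February 2008.
Later of the two: 20 February 2008.
Interference Suspension Credit: +439 days → 4 May 2009.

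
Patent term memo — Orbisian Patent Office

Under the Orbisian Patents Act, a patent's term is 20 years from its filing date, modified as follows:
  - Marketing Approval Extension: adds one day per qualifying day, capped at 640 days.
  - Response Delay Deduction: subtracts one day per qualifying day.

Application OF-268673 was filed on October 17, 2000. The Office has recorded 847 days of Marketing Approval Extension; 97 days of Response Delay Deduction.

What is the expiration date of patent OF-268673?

Base term: filing date + 20 years → 17 October 2020.
Marketing Approval Extension: 847 days claimed exceeds the 640-day cap, so +640 days → 19 July 2022.
Response Delay Deduction: −97 days → 13 April 2022.

2022-04-13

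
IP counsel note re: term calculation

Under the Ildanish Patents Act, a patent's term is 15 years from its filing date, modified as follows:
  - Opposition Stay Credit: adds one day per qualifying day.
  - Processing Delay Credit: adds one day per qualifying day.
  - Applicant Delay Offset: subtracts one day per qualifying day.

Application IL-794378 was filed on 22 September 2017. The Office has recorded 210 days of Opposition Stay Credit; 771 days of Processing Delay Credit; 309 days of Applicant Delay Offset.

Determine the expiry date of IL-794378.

Base term: filing date + 15 years → 22 September 2032.
Opposition Stay Credit: +210 days → 20 April 2033.
Processing Delay Credit: +771 days → 31 May 2035.
Applicant Delay Offset: −309 days → 26 July 2034.

July 26, 2034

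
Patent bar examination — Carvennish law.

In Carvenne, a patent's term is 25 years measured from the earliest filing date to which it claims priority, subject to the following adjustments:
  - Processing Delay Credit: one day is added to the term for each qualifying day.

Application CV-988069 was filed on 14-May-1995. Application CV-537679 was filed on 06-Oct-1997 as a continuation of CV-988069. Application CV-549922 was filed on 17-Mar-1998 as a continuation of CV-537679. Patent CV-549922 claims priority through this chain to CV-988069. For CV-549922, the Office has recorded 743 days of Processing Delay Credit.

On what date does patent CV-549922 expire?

May 27, 2022

Earliest priority filing: 14 May 1995.
Base term: 14 May 1995 + 25 years → 14 May 2020.
Processing Delay Credit: +743 days → 27 May 2022.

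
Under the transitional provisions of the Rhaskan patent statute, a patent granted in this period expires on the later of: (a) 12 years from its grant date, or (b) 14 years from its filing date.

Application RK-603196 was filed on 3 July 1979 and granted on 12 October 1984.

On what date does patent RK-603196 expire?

October 12, 1996

(a) grant + 12 years → 12 October 1996.
(b) filing + 14 years → 3 July 1993.
Later of the two: 12 October 1996.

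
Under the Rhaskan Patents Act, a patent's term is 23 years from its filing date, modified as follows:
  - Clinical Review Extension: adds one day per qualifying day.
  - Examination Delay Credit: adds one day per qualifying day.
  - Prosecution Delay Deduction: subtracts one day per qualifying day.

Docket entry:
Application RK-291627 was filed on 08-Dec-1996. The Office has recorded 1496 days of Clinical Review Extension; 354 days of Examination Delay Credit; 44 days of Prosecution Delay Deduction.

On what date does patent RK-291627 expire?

Base term: filing date + 23 years → 8 December 2019.
Clinical Review Extension: +1496 days → 12 January 2024.
Examination Delay Credit: +354 days → 31 December 2024.
Prosecution Delay Deduction: −44 days → 17 November 2024.

2024-11-17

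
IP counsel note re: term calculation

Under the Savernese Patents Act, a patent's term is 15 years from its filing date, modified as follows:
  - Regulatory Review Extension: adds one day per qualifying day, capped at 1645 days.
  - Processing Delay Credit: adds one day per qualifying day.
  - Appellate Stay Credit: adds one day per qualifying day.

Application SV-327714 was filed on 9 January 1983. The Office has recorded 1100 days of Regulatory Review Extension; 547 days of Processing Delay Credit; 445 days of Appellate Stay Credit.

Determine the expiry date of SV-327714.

Base term: filing date + 15 years → 9 January 1998.
Regulatory Review Extension: 1100 days (within the 1645-day cap) → +1100 days → 13 January 2001.
Processing Delay Credit: +547 days → 14 July 2002.
Appellate Stay Credit: +445 days → 2 October 2003.

2003-10-02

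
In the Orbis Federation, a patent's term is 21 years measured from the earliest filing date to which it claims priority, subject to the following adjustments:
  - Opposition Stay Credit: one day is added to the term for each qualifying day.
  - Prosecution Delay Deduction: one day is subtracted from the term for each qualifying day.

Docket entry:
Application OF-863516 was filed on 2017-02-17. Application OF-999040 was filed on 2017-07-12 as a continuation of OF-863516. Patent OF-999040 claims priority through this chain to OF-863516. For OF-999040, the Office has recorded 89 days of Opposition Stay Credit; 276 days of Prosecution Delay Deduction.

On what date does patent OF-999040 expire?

Earliest priority filing: 17 February 2017.
Base term: 17 February 2017 + 21 years → 17 February 2038.
Opposition Stay Credit: +89 days → 17 May 2038.
Prosecution Delay Deduction: −276 days → 14 August 2037.

August 14, 2037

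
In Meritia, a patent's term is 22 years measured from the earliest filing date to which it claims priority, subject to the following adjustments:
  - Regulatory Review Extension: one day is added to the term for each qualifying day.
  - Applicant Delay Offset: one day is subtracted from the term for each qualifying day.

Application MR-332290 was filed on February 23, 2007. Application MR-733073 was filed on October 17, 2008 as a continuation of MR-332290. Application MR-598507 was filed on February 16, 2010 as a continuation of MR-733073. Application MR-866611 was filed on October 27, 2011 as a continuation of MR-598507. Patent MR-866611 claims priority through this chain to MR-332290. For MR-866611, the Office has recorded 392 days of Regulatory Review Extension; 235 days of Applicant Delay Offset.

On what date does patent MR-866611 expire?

July 30, 2029

Earliest priority filing: 23 February 2007.
Base term: 23 February 2007 + 22 years → 23 February 2029.
Regulatory Review Extension: +392 days → 22 March 2030.
Applicant Delay Offset: −235 days → 30 July 2029.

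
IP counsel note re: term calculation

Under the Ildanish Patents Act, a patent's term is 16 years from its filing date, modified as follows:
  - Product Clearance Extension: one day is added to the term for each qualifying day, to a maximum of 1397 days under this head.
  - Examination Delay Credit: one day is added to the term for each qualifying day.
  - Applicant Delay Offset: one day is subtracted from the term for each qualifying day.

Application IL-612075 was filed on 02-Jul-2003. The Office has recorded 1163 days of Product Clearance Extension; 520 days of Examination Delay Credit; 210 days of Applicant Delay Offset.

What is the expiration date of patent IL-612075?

Base term: filing date + 16 years → 2 July 2019.
Product Clearance Extension: 1163 days (within the 1397-day cap) → +1163 days → 7 September 2022.
Examination Delay Credit: +520 days → 9 February 2024.
Applicant Delay Offset: −210 days → 14 July 2023.

July 14, 2023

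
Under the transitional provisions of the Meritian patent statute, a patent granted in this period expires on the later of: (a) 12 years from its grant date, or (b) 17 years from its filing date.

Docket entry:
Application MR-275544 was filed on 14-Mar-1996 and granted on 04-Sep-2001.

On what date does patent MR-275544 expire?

September 4, 2013

(a) grant + 12 years → 4 September 2013.
(b) filing + 17 years → 14 March 2013.
Later of the two: 4 September 2013.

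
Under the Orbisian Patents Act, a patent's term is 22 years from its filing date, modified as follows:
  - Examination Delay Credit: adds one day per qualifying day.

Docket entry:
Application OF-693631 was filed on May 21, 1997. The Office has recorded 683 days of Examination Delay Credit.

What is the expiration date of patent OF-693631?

Base term: filing date + 22 years → 21 May 2019.
Examination Delay Credit: +683 days → 3 April 2021.

2021-04-03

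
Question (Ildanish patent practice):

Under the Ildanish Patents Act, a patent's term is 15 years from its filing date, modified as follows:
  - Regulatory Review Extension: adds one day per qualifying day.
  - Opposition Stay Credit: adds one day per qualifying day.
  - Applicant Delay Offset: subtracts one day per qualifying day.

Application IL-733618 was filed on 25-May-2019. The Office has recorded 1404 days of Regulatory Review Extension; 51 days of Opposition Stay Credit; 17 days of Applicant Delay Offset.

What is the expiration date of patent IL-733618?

2038-05-02

Base term: filing date + 15 years → 25 May 2034.
Regulatory Review Extension: +1404 days → 29 March 2038.
Opposition Stay Credit: +51 days → 19 May 2038.
Applicant Delay Offset: −17 days → 2 May 2038.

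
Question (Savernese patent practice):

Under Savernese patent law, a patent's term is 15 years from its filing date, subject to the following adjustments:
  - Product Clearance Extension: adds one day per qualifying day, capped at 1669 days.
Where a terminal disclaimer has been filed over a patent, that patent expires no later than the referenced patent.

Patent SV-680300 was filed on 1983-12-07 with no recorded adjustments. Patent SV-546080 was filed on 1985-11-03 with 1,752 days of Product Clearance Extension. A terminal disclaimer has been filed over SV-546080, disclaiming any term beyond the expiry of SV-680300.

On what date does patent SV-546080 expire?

Natural term of SV-546080:
  Base: filing + 15 years → 3 November 2000.
  Product Clearance Extension: 1752 days claimed exceeds the 1669-day cap, so +1669 days → 30 May 2005.
Expiry of referenced patent SV-680300:
  Base: filing + 15 years → 7 December 1998.
Terminal disclaimer: SV-546080 expires on the earlier of 30 May 2005 and 7 December 1998.

December 7, 1998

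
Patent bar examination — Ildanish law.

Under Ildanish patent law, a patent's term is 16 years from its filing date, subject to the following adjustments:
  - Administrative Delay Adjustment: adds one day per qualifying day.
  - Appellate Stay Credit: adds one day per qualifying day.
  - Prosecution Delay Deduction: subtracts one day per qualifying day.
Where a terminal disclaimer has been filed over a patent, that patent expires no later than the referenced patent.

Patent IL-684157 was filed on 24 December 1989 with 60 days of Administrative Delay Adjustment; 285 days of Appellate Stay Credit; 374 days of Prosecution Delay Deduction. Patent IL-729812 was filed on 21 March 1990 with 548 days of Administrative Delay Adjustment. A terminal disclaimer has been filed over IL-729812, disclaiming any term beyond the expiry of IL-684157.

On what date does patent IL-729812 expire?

Natural term of IL-729812:
  Base: filing + 16 years → 21 March 2006.
  Administrative Delay Adjustment: +548 days → 20 September 2007.
Expiry of referenced patent IL-684157:
  Base: filing + 16 years → 24 December 2005.
  Administrative Delay Adjustment: +60 days → 22 February 2006.
  Appellate Stay Credit: +285 days → 4 December 2006.
  Prosecution Delay Deduction: −374 days → 25 November 2005.
Terminal disclaimer: IL-729812 expires on the earlier of 20 September 2007 and 25 November 2005.

November 25, 2005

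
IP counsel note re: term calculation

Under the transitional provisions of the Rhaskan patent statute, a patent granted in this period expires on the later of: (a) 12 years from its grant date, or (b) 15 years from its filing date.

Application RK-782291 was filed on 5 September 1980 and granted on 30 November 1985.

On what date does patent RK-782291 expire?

(a) grant + 12 years → 30 November 1997.
(b) filing + 15 years → 5 September 1995.
Later of the two: 30 November 1997.

1997-11-30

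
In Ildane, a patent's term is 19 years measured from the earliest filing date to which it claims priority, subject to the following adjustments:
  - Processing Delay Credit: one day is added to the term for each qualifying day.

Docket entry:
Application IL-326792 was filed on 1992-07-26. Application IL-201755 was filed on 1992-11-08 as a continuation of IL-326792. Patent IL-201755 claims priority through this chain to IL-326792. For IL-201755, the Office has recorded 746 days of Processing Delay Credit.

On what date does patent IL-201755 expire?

2013-08-10

Earliest priority filing: 26 July 1992.
Base term: 26 July 1992 + 19 years → 26 July 2011.
Processing Delay Credit: +746 days → 10 August 2013.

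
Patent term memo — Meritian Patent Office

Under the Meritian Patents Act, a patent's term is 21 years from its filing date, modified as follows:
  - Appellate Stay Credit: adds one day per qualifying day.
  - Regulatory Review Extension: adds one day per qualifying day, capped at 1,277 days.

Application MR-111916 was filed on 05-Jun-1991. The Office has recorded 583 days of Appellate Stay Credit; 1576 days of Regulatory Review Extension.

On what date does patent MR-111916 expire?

2017-07-09

Base term: filing date + 21 years → 5 June 2012.
Appellate Stay Credit: +583 days → 9 January 2014.
Regulatory Review Extension: 1576 days claimed exceeds the 1277-day cap, so +1277 days → 9 July 2017.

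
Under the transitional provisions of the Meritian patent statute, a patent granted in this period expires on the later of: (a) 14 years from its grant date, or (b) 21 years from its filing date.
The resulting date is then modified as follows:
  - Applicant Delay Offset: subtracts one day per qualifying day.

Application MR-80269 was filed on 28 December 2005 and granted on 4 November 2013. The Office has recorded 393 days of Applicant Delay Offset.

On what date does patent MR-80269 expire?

(a) grant + 14 years → 4 November 2027.
(b) filing + 21 years → 28 December 2026.
Later of the two: 4 November 2027.
Applicant Delay Offset: −393 days → 7 October 2026.

2026-10-07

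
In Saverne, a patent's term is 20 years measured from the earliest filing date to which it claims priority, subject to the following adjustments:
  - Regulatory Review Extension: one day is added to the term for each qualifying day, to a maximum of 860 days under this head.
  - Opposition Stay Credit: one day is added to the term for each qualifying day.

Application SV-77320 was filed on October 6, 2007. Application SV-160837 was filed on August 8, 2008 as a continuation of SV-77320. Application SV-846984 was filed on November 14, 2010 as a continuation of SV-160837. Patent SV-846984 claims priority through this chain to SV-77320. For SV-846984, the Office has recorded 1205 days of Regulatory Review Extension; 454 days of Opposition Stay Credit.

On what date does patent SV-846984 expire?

May 12, 2031

Earliest priority filing: 6 October 2007.
Base term: 6 October 2007 + 20 years → 6 October 2027.
Regulatory Review Extension: 1205 days claimed exceeds the 860-day cap, so +860 days → 12 February 2030.
Opposition Stay Credit: +454 days → 12 May 2031.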